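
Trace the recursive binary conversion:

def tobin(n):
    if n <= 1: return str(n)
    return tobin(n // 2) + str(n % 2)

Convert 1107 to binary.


tobin(1107) = tobin(553) + '1'
tobin(553) = tobin(276) + '1'
tobin(276) = tobin(138) + '0'
tobin(138) = tobin(69) + '0'
tobin(69) = tobin(34) + '1'
tobin(34) = tobin(17) + '0'
tobin(17) = tobin(8) + '1'
tobin(8) = tobin(4) + '0'
tobin(4) = tobin(2) + '0'
tobin(2) = tobin(1) + '0'
tobin(1) = '1'  (base case)
Concatenating: '1' + '0' + '0' + '0' + '1' + '0' + '1' + '0' + '0' + '1' + '1' = '10001010011'

10001010011


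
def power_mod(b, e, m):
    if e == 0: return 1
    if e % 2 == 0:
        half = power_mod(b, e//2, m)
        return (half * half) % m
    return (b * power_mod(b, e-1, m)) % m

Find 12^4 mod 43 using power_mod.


power_mod(12, 4, 43): e is even, compute power_mod(12, 2, 43)
  power_mod(12, 2, 43): e is even, compute power_mod(12, 1, 43)
    power_mod(12, 1, 43): e is odd, compute power_mod(12, 0, 43)
      power_mod(12, 0, 43) = 1
    (12 * 1) % 43 = 12
  half=12, (12*12) % 43 = 15
half=15, (15*15) % 43 = 10

10


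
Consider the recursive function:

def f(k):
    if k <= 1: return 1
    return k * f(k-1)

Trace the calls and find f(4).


f(4)
= 4 * f(3)
= 4 * 3 * f(2)
= 4 * 3 * 2 * f(1)
= 4 * 3 * 2 * 1
= 24

24


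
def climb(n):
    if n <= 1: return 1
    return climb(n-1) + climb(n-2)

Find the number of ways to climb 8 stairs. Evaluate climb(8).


Building up from base cases:
climb(0) = 1
climb(1) = 1
climb(2) = climb(1) + climb(0) = 1 + 1 = 2
climb(3) = climb(2) + climb(1) = 2 + 1 = 3
climb(4) = climb(3) + climb(2) = 3 + 2 = 5
climb(5) = climb(4) + climb(3) = 5 + 3 = 8
climb(6) = climb(5) + climb(4) = 8 + 5 = 13
climb(7) = climb(6) + climb(5) = 13 + 8 = 21
climb(8) = climb(7) + climb(6) = 21 + 13 = 34

34


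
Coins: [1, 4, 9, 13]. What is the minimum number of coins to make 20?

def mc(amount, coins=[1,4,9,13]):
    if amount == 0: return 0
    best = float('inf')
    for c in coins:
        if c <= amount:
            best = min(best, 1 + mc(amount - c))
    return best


Building up with DP:
mc(0) = 0
mc(1) = min(1+mc(0)=1+0=1) = 1
mc(2) = min(1+mc(1)=1+1=2) = 2
mc(3) = min(1+mc(2)=1+2=3) = 3
mc(4) = min(1+mc(3)=1+3=4, 1+mc(0)=1+0=1) = 1
mc(5) = min(1+mc(4)=1+1=2, 1+mc(1)=1+1=2) = 2
mc(6) = min(1+mc(5)=1+2=3, 1+mc(2)=1+2=3) = 3
mc(7) = min(1+mc(6)=1+3=4, 1+mc(3)=1+3=4) = 4
mc(8) = min(1+mc(7)=1+4=5, 1+mc(4)=1+1=2) = 2
mc(9) = min(1+mc(8)=1+2=3, 1+mc(5)=1+2=3, 1+mc(0)=1+0=1) = 1
mc(10) = min(1+mc(9)=1+1=2, 1+mc(6)=1+3=4, 1+mc(1)=1+1=2) = 2
mc(11) = min(1+mc(10)=1+2=3, 1+mc(7)=1+4=5, 1+mc(2)=1+2=3) = 3
mc(12) = min(1+mc(11)=1+3=4, 1+mc(8)=1+2=3, 1+mc(3)=1+3=4) = 3
mc(13) = min(1+mc(12)=1+3=4, 1+mc(9)=1+1=2, 1+mc(4)=1+1=2, 1+mc(0)=1+0=1) = 1
mc(14) = min(1+mc(13)=1+1=2, 1+mc(10)=1+2=3, 1+mc(5)=1+2=3, 1+mc(1)=1+1=2) = 2
mc(15) = min(1+mc(14)=1+2=3, 1+mc(11)=1+3=4, 1+mc(6)=1+3=4, 1+mc(2)=1+2=3) = 3
mc(16) = min(1+mc(15)=1+3=4, 1+mc(12)=1+3=4, 1+mc(7)=1+4=5, 1+mc(3)=1+3=4) = 4
mc(17) = min(1+mc(16)=1+4=5, 1+mc(13)=1+1=2, 1+mc(8)=1+2=3, 1+mc(4)=1+1=2) = 2
mc(18) = min(1+mc(17)=1+2=3, 1+mc(14)=1+2=3, 1+mc(9)=1+1=2, 1+mc(5)=1+2=3) = 2
mc(19) = min(1+mc(18)=1+2=3, 1+mc(15)=1+3=4, 1+mc(10)=1+2=3, 1+mc(6)=1+3=4) = 3
mc(20) = min(1+mc(19)=1+3=4, 1+mc(16)=1+4=5, 1+mc(11)=1+3=4, 1+mc(7)=1+4=5) = 4

4


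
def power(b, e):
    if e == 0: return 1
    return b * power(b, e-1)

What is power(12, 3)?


power(12, 3)
= 12 * power(12, 2)
= 12 * 12 * power(12, 1)
= 12 * 12 * 12 * power(12, 0)
= 12 * 12 * 12 * 1
= 1728

1728


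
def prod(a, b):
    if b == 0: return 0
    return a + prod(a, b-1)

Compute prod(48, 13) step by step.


prod(48, 13) = 48 + prod(48, 12)
prod(48, 12) = 48 + prod(48, 11)
prod(48, 11) = 48 + prod(48, 10)
prod(48, 10) = 48 + prod(48, 9)
prod(48, 9) = 48 + prod(48, 8)
prod(48, 8) = 48 + prod(48, 7)
prod(48, 7) = 48 + prod(48, 6)
prod(48, 6) = 48 + prod(48, 5)
prod(48, 5) = 48 + prod(48, 4)
prod(48, 4) = 48 + prod(48, 3)
prod(48, 3) = 48 + prod(48, 2)
prod(48, 2) = 48 + prod(48, 1)
prod(48, 1) = 48 + prod(48, 0)
prod(48, 0) = 0  (base case)
Total: 48 + 48 + 48 + 48 + 48 + 48 + 48 + 48 + 48 + 48 + 48 + 48 + 48 + 0 = 624

624


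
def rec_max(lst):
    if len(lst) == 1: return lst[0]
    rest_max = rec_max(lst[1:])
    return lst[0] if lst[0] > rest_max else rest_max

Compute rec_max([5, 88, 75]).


rec_max([5, 88, 75]): compare 5 with rec_max([88, 75])
rec_max([88, 75]): compare 88 with rec_max([75])
rec_max([75]) = 75  (base case)
Compare 88 with 75 -> 88
Compare 5 with 88 -> 88

88


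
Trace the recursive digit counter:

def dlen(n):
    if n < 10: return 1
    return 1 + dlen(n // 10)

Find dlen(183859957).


dlen(183859957) = 1 + dlen(18385995)
dlen(18385995) = 1 + dlen(1838599)
dlen(1838599) = 1 + dlen(183859)
dlen(183859) = 1 + dlen(18385)
dlen(18385) = 1 + dlen(1838)
dlen(1838) = 1 + dlen(183)
dlen(183) = 1 + dlen(18)
dlen(18) = 1 + dlen(1)
dlen(1) = 1  (base case: 1 < 10)
Unwinding: 1 + 1 + 1 + 1 + 1 + 1 + 1 + 1 + 1 = 9

9


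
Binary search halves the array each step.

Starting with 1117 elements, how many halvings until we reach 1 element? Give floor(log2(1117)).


1117 / 2 = 558
558 / 2 = 279
279 / 2 = 139
139 / 2 = 69
69 / 2 = 34
34 / 2 = 17
17 / 2 = 8
8 / 2 = 4
4 / 2 = 2
2 / 2 = 1
Reached 1 after 10 halvings

10


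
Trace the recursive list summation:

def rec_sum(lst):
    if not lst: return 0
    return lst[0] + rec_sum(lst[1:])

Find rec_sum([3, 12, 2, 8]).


rec_sum([3, 12, 2, 8]) = 3 + rec_sum([12, 2, 8])
rec_sum([12, 2, 8]) = 12 + rec_sum([2, 8])
rec_sum([2, 8]) = 2 + rec_sum([8])
rec_sum([8]) = 8 + rec_sum([])
rec_sum([]) = 0  (base case)
Total: 3 + 12 + 2 + 8 + 0 = 25

25


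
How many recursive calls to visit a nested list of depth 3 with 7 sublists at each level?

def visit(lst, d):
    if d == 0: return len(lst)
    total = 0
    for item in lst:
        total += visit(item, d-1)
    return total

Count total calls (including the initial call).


At depth 0 (root): 1 call
At depth 1: each of 1 parents calls visit on 7 children = 7 calls
At depth 2: each of 7 parents calls visit on 7 children = 49 calls
At depth 3: each of 49 parents calls visit on 7 children = 343 calls
Total: 1 + 7 + 49 + 343 = 400

400


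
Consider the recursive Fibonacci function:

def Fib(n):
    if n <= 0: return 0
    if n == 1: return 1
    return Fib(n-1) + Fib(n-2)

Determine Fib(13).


Computing Fib(13) bottom-up:
Fib(0) = 0
Fib(1) = 1
Fib(2) = Fib(1) + Fib(0) = 1 + 0 = 1
Fib(3) = Fib(2) + Fib(1) = 1 + 1 = 2
Fib(4) = Fib(3) + Fib(2) = 2 + 1 = 3
Fib(5) = Fib(4) + Fib(3) = 3 + 2 = 5
Fib(6) = Fib(5) + Fib(4) = 5 + 3 = 8
Fib(7) = Fib(6) + Fib(5) = 8 + 5 = 13
Fib(8) = Fib(7) + Fib(6) = 13 + 8 = 21
Fib(9) = Fib(8) + Fib(7) = 21 + 13 = 34
Fib(10) = Fib(9) + Fib(8) = 34 + 21 = 55
Fib(11) = Fib(10) + Fib(9) = 55 + 34 = 89
Fib(12) = Fib(11) + Fib(10) = 89 + 55 = 144
Fib(13) = Fib(12) + Fib(11) = 144 + 89 = 233

233


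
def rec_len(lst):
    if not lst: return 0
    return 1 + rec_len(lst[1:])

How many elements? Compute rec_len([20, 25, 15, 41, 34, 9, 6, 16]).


rec_len([20, 25, 15, 41, 34, 9, 6, 16]) = 1 + rec_len([25, 15, 41, 34, 9, 6, 16])
rec_len([25, 15, 41, 34, 9, 6, 16]) = 1 + rec_len([15, 41, 34, 9, 6, 16])
rec_len([15, 41, 34, 9, 6, 16]) = 1 + rec_len([41, 34, 9, 6, 16])
rec_len([41, 34, 9, 6, 16]) = 1 + rec_len([34, 9, 6, 16])
rec_len([34, 9, 6, 16]) = 1 + rec_len([9, 6, 16])
rec_len([9, 6, 16]) = 1 + rec_len([6, 16])
rec_len([6, 16]) = 1 + rec_len([16])
rec_len([16]) = 1 + rec_len([])
rec_len([]) = 0  (base case)
Unwinding: 1 + 1 + 1 + 1 + 1 + 1 + 1 + 1 + 0 = 8

8


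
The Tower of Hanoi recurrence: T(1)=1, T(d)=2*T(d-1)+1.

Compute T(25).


T(25) = 2 * T(24) + 1
T(24) = 2 * T(23) + 1
T(23) = 2 * T(22) + 1
T(22) = 2 * T(21) + 1
T(21) = 2 * T(20) + 1
T(20) = 2 * T(19) + 1
T(19) = 2 * T(18) + 1
T(18) = 2 * T(17) + 1
T(17) = 2 * T(16) + 1
T(16) = 2 * T(15) + 1
T(15) = 2 * T(14) + 1
T(14) = 2 * T(13) + 1
T(13) = 2 * T(12) + 1
T(12) = 2 * T(11) + 1
T(11) = 2 * T(10) + 1
T(10) = 2 * T(9) + 1
T(9) = 2 * T(8) + 1
T(8) = 2 * T(7) + 1
T(7) = 2 * T(6) + 1
T(6) = 2 * T(5) + 1
T(5) = 2 * T(4) + 1
T(4) = 2 * T(3) + 1
T(3) = 2 * T(2) + 1
T(2) = 2 * T(1) + 1
T(1) = 1  (base case)
T(2) = 2 * 1 + 1 = 3
T(3) = 2 * 3 + 1 = 7
T(4) = 2 * 7 + 1 = 15
T(5) = 2 * 15 + 1 = 31
T(6) = 2 * 31 + 1 = 63
T(7) = 2 * 63 + 1 = 127
T(8) = 2 * 127 + 1 = 255
T(9) = 2 * 255 + 1 = 511
T(10) = 2 * 511 + 1 = 1023
T(11) = 2 * 1023 + 1 = 2047
T(12) = 2 * 2047 + 1 = 4095
T(13) = 2 * 4095 + 1 = 8191
T(14) = 2 * 8191 + 1 = 16383
T(15) = 2 * 16383 + 1 = 32767
T(16) = 2 * 32767 + 1 = 65535
T(17) = 2 * 65535 + 1 = 131071
T(18) = 2 * 131071 + 1 = 262143
T(19) = 2 * 262143 + 1 = 524287
T(20) = 2 * 524287 + 1 = 1048575
T(21) = 2 * 1048575 + 1 = 2097151
T(22) = 2 * 2097151 + 1 = 4194303
T(23) = 2 * 4194303 + 1 = 8388607
T(24) = 2 * 8388607 + 1 = 16777215
T(25) = 2 * 16777215 + 1 = 33554431

33554431


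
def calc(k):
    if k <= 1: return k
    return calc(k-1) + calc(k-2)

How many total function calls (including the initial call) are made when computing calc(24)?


Let C(n) = total calls for calc(n)
C(0) = 1, C(1) = 1
C(2) = 1 + C(1) + C(0) = 1 + 1 + 1 = 3
C(3) = 1 + C(2) + C(1) = 1 + 3 + 1 = 5
C(4) = 1 + C(3) + C(2) = 1 + 5 + 3 = 9
C(5) = 1 + C(4) + C(3) = 1 + 9 + 5 = 15
C(6) = 1 + C(5) + C(4) = 1 + 15 + 9 = 25
C(7) = 1 + C(6) + C(5) = 1 + 25 + 15 = 41
C(8) = 1 + C(7) + C(6) = 1 + 41 + 25 = 67
C(9) = 1 + C(8) + C(7) = 1 + 67 + 41 = 109
C(10) = 1 + C(9) + C(8) = 1 + 109 + 67 = 177
C(11) = 1 + C(10) + C(9) = 1 + 177 + 109 = 287
C(12) = 1 + C(11) + C(10) = 1 + 287 + 177 = 465
C(13) = 1 + C(12) + C(11) = 1 + 465 + 287 = 753
C(14) = 1 + C(13) + C(12) = 1 + 753 + 465 = 1219
C(15) = 1 + C(14) + C(13) = 1 + 1219 + 753 = 1973
C(16) = 1 + C(15) + C(14) = 1 + 1973 + 1219 = 3193
C(17) = 1 + C(16) + C(15) = 1 + 3193 + 1973 = 5167
C(18) = 1 + C(17) + C(16) = 1 + 5167 + 3193 = 8361
C(19) = 1 + C(18) + C(17) = 1 + 8361 + 5167 = 13529
C(20) = 1 + C(19) + C(18) = 1 + 13529 + 8361 = 21891
C(21) = 1 + C(20) + C(19) = 1 + 21891 + 13529 = 35421
C(22) = 1 + C(21) + C(20) = 1 + 35421 + 21891 = 57313
C(23) = 1 + C(22) + C(21) = 1 + 57313 + 35421 = 92735
C(24) = 1 + C(23) + C(22) = 1 + 92735 + 57313 = 150049

150049


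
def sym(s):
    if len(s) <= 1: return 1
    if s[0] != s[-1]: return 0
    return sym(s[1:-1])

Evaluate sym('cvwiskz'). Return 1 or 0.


sym('cvwiskz'): s[0]='c' != s[-1]='z' -> return 0
Result: 0 (not a palindrome)

0


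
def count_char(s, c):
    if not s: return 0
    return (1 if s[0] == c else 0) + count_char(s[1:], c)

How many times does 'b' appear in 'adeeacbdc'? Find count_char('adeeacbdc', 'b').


s[0]='a' != 'b' -> 0
s[0]='d' != 'b' -> 0
s[0]='e' != 'b' -> 0
s[0]='e' != 'b' -> 0
s[0]='a' != 'b' -> 0
s[0]='c' != 'b' -> 0
s[0]='b' == 'b' -> 1
s[0]='d' != 'b' -> 0
s[0]='c' != 'b' -> 0
Sum: 0 + 0 + 0 + 0 + 0 + 0 + 1 + 0 + 0 = 1

1


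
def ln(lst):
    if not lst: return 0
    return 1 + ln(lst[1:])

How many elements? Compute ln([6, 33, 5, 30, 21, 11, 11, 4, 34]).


ln([6, 33, 5, 30, 21, 11, 11, 4, 34]) = 1 + ln([33, 5, 30, 21, 11, 11, 4, 34])
ln([33, 5, 30, 21, 11, 11, 4, 34]) = 1 + ln([5, 30, 21, 11, 11, 4, 34])
ln([5, 30, 21, 11, 11, 4, 34]) = 1 + ln([30, 21, 11, 11, 4, 34])
ln([30, 21, 11, 11, 4, 34]) = 1 + ln([21, 11, 11, 4, 34])
ln([21, 11, 11, 4, 34]) = 1 + ln([11, 11, 4, 34])
ln([11, 11, 4, 34]) = 1 + ln([11, 4, 34])
ln([11, 4, 34]) = 1 + ln([4, 34])
ln([4, 34]) = 1 + ln([34])
ln([34]) = 1 + ln([])
ln([]) = 0  (base case)
Unwinding: 1 + 1 + 1 + 1 + 1 + 1 + 1 + 1 + 1 + 0 = 9

9


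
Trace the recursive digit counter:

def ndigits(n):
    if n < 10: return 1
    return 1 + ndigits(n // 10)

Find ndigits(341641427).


ndigits(341641427) = 1 + ndigits(34164142)
ndigits(34164142) = 1 + ndigits(3416414)
ndigits(3416414) = 1 + ndigits(341641)
ndigits(341641) = 1 + ndigits(34164)
ndigits(34164) = 1 + ndigits(3416)
ndigits(3416) = 1 + ndigits(341)
ndigits(341) = 1 + ndigits(34)
ndigits(34) = 1 + ndigits(3)
ndigits(3) = 1  (base case: 3 < 10)
Unwinding: 1 + 1 + 1 + 1 + 1 + 1 + 1 + 1 + 1 = 9

9


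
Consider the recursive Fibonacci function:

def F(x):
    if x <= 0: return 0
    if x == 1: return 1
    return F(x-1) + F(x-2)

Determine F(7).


Computing F(7) bottom-up:
F(0) = 0
F(1) = 1
F(2) = F(1) + F(0) = 1 + 0 = 1
F(3) = F(2) + F(1) = 1 + 1 = 2
F(4) = F(3) + F(2) = 2 + 1 = 3
F(5) = F(4) + F(3) = 3 + 2 = 5
F(6) = F(5) + F(4) = 5 + 3 = 8
F(7) = F(6) + F(5) = 8 + 5 = 13

13


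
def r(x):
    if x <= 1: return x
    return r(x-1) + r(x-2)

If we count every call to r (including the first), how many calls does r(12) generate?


Let C(n) = total calls for r(n)
C(0) = 1, C(1) = 1
C(2) = 1 + C(1) + C(0) = 1 + 1 + 1 = 3
C(3) = 1 + C(2) + C(1) = 1 + 3 + 1 = 5
C(4) = 1 + C(3) + C(2) = 1 + 5 + 3 = 9
C(5) = 1 + C(4) + C(3) = 1 + 9 + 5 = 15
C(6) = 1 + C(5) + C(4) = 1 + 15 + 9 = 25
C(7) = 1 + C(6) + C(5) = 1 + 25 + 15 = 41
C(8) = 1 + C(7) + C(6) = 1 + 41 + 25 = 67
C(9) = 1 + C(8) + C(7) = 1 + 67 + 41 = 109
C(10) = 1 + C(9) + C(8) = 1 + 109 + 67 = 177
C(11) = 1 + C(10) + C(9) = 1 + 177 + 109 = 287
C(12) = 1 + C(11) + C(10) = 1 + 287 + 177 = 465

465


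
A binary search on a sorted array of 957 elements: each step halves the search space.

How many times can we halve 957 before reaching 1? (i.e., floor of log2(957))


957 / 2 = 478
478 / 2 = 239
239 / 2 = 119
119 / 2 = 59
59 / 2 = 29
29 / 2 = 14
14 / 2 = 7
7 / 2 = 3
3 / 2 = 1
Reached 1 after 9 halvings

9


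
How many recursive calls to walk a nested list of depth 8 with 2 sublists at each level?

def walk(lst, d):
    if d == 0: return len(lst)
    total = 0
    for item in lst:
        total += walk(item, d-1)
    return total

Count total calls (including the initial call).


At depth 0 (root): 1 call
At depth 1: each of 1 parents calls walk on 2 children = 2 calls
At depth 2: each of 2 parents calls walk on 2 children = 4 calls
At depth 3: each of 4 parents calls walk on 2 children = 8 calls
At depth 4: each of 8 parents calls walk on 2 children = 16 calls
At depth 5: each of 16 parents calls walk on 2 children = 32 calls
At depth 6: each of 32 parents calls walk on 2 children = 64 calls
At depth 7: each of 64 parents calls walk on 2 children = 128 calls
At depth 8: each of 128 parents calls walk on 2 children = 256 calls
Total: 1 + 2 + 4 + 8 + 16 + 32 + 64 + 128 + 256 = 511

511


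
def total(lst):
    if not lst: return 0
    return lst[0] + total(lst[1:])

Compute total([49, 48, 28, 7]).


total([49, 48, 28, 7]) = 49 + total([48, 28, 7])
total([48, 28, 7]) = 48 + total([28, 7])
total([28, 7]) = 28 + total([7])
total([7]) = 7 + total([])
total([]) = 0  (base case)
Total: 49 + 48 + 28 + 7 + 0 = 132

132


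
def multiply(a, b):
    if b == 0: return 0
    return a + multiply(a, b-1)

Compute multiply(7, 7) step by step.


multiply(7, 7) = 7 + multiply(7, 6)
multiply(7, 6) = 7 + multiply(7, 5)
multiply(7, 5) = 7 + multiply(7, 4)
multiply(7, 4) = 7 + multiply(7, 3)
multiply(7, 3) = 7 + multiply(7, 2)
multiply(7, 2) = 7 + multiply(7, 1)
multiply(7, 1) = 7 + multiply(7, 0)
multiply(7, 0) = 0  (base case)
Total: 7 + 7 + 7 + 7 + 7 + 7 + 7 + 0 = 49

49


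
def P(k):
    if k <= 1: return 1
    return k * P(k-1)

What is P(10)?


P(10)
= 10 * P(9)
= 10 * 9 * P(8)
= 10 * 9 * 8 * P(7)
= 10 * 9 * 8 * 7 * P(6)
= 10 * 9 * 8 * 7 * 6 * P(5)
= 10 * 9 * 8 * 7 * 6 * 5 * P(4)
= 10 * 9 * 8 * 7 * 6 * 5 * 4 * P(3)
= 10 * 9 * 8 * 7 * 6 * 5 * 4 * 3 * P(2)
= 10 * 9 * 8 * 7 * 6 * 5 * 4 * 3 * 2 * P(1)
= 10 * 9 * 8 * 7 * 6 * 5 * 4 * 3 * 2 * 1
= 3628800

3628800


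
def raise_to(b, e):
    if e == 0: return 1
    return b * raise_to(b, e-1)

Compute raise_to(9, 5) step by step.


raise_to(9, 5)
= 9 * raise_to(9, 4)
= 9 * 9 * raise_to(9, 3)
= 9 * 9 * 9 * raise_to(9, 2)
= 9 * 9 * 9 * 9 * raise_to(9, 1)
= 9 * 9 * 9 * 9 * 9 * raise_to(9, 0)
= 9 * 9 * 9 * 9 * 9 * 1
= 59049

59049


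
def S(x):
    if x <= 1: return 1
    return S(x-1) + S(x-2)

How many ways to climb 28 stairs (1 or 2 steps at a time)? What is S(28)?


Building up from base cases:
S(0) = 1
S(1) = 1
S(2) = S(1) + S(0) = 1 + 1 = 2
S(3) = S(2) + S(1) = 2 + 1 = 3
S(4) = S(3) + S(2) = 3 + 2 = 5
S(5) = S(4) + S(3) = 5 + 3 = 8
S(6) = S(5) + S(4) = 8 + 5 = 13
S(7) = S(6) + S(5) = 13 + 8 = 21
S(8) = S(7) + S(6) = 21 + 13 = 34
S(9) = S(8) + S(7) = 34 + 21 = 55
S(10) = S(9) + S(8) = 55 + 34 = 89
S(11) = S(10) + S(9) = 89 + 55 = 144
S(12) = S(11) + S(10) = 144 + 89 = 233
S(13) = S(12) + S(11) = 233 + 144 = 377
S(14) = S(13) + S(12) = 377 + 233 = 610
S(15) = S(14) + S(13) = 610 + 377 = 987
S(16) = S(15) + S(14) = 987 + 610 = 1597
S(17) = S(16) + S(15) = 1597 + 987 = 2584
S(18) = S(17) + S(16) = 2584 + 1597 = 4181
S(19) = S(18) + S(17) = 4181 + 2584 = 6765
S(20) = S(19) + S(18) = 6765 + 4181 = 10946
S(21) = S(20) + S(19) = 10946 + 6765 = 17711
S(22) = S(21) + S(20) = 17711 + 10946 = 28657
S(23) = S(22) + S(21) = 28657 + 17711 = 46368
S(24) = S(23) + S(22) = 46368 + 28657 = 75025
S(25) = S(24) + S(23) = 75025 + 46368 = 121393
S(26) = S(25) + S(24) = 121393 + 75025 = 196418
S(27) = S(26) + S(25) = 196418 + 121393 = 317811
S(28) = S(27) + S(26) = 317811 + 196418 = 514229

514229


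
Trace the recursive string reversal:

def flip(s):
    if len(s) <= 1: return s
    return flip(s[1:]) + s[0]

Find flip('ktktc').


flip('ktktc') = flip('tktc') + 'k'
flip('tktc') = flip('ktc') + 't'
flip('ktc') = flip('tc') + 'k'
flip('tc') = flip('c') + 't'
flip('c') = 'c'  (base case)
Concatenating: 'c' + 't' + 'k' + 't' + 'k' = 'ctktk'

ctktk


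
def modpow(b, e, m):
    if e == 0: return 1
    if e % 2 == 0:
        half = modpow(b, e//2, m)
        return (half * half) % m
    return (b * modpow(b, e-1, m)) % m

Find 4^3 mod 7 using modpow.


modpow(4, 3, 7): e is odd, compute modpow(4, 2, 7)
  modpow(4, 2, 7): e is even, compute modpow(4, 1, 7)
    modpow(4, 1, 7): e is odd, compute modpow(4, 0, 7)
      modpow(4, 0, 7) = 1
    (4 * 1) % 7 = 4
  half=4, (4*4) % 7 = 2
(4 * 2) % 7 = 1

1


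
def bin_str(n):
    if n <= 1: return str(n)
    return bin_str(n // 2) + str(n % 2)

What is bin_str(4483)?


bin_str(4483) = bin_str(2241) + '1'
bin_str(2241) = bin_str(1120) + '1'
bin_str(1120) = bin_str(560) + '0'
bin_str(560) = bin_str(280) + '0'
bin_str(280) = bin_str(140) + '0'
bin_str(140) = bin_str(70) + '0'
bin_str(70) = bin_str(35) + '0'
bin_str(35) = bin_str(17) + '1'
bin_str(17) = bin_str(8) + '1'
bin_str(8) = bin_str(4) + '0'
bin_str(4) = bin_str(2) + '0'
bin_str(2) = bin_str(1) + '0'
bin_str(1) = '1'  (base case)
Concatenating: '1' + '0' + '0' + '0' + '1' + '1' + '0' + '0' + '0' + '0' + '0' + '1' + '1' = '1000110000011'

1000110000011


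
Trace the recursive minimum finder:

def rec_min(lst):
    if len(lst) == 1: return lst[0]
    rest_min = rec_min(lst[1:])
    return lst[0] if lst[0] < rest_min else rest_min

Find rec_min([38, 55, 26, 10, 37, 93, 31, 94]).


rec_min([38, 55, 26, 10, 37, 93, 31, 94]): compare 38 with rec_min([55, 26, 10, 37, 93, 31, 94])
rec_min([55, 26, 10, 37, 93, 31, 94]): compare 55 with rec_min([26, 10, 37, 93, 31, 94])
rec_min([26, 10, 37, 93, 31, 94]): compare 26 with rec_min([10, 37, 93, 31, 94])
rec_min([10, 37, 93, 31, 94]): compare 10 with rec_min([37, 93, 31, 94])
rec_min([37, 93, 31, 94]): compare 37 with rec_min([93, 31, 94])
rec_min([93, 31, 94]): compare 93 with rec_min([31, 94])
rec_min([31, 94]): compare 31 with rec_min([94])
rec_min([94]) = 94  (base case)
Compare 31 with 94 -> 31
Compare 93 with 31 -> 31
Compare 37 with 31 -> 31
Compare 10 with 31 -> 10
Compare 26 with 10 -> 10
Compare 55 with 10 -> 10
Compare 38 with 10 -> 10

10


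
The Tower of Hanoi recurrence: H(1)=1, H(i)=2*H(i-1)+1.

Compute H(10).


H(10) = 2 * H(9) + 1
H(9) = 2 * H(8) + 1
H(8) = 2 * H(7) + 1
H(7) = 2 * H(6) + 1
H(6) = 2 * H(5) + 1
H(5) = 2 * H(4) + 1
H(4) = 2 * H(3) + 1
H(3) = 2 * H(2) + 1
H(2) = 2 * H(1) + 1
H(1) = 1  (base case)
H(2) = 2 * 1 + 1 = 3
H(3) = 2 * 3 + 1 = 7
H(4) = 2 * 7 + 1 = 15
H(5) = 2 * 15 + 1 = 31
H(6) = 2 * 31 + 1 = 63
H(7) = 2 * 63 + 1 = 127
H(8) = 2 * 127 + 1 = 255
H(9) = 2 * 255 + 1 = 511
H(10) = 2 * 511 + 1 = 1023

1023


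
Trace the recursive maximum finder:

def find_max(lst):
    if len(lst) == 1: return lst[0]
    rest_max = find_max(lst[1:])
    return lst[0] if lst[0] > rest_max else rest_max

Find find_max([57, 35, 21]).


find_max([57, 35, 21]): compare 57 with find_max([35, 21])
find_max([35, 21]): compare 35 with find_max([21])
find_max([21]) = 21  (base case)
Compare 35 with 21 -> 35
Compare 57 with 35 -> 57

57


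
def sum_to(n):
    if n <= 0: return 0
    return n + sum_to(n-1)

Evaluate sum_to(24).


sum_to(24)
= 24 + 23 + 22 + 21 + 20 + 19 + 18 + 17 + 16 + 15 + 14 + 13 + 12 + 11 + 10 + 9 + 8 + 7 + 6 + 5 + 4 + 3 + 2 + 1 + sum_to(0)
= 24 + 23 + 22 + 21 + 20 + 19 + 18 + 17 + 16 + 15 + 14 + 13 + 12 + 11 + 10 + 9 + 8 + 7 + 6 + 5 + 4 + 3 + 2 + 1 + 0
= 300

300


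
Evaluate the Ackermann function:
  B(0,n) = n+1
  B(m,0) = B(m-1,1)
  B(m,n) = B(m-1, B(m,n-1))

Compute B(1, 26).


B(1, 26) = B(0, B(1, 25))
  B(1, 25) = B(0, B(1, 24))
    B(1, 24) = B(0, B(1, 23))
      B(1, 23) = B(0, B(1, 22))
        B(1, 22) = B(0, B(1, 21))
          B(1, 21) = B(0, B(1, 20))
          B(1, 20) = B(0, B(1, 19))
          B(1, 19) = B(0, B(1, 18))
          B(1, 18) = B(0, B(1, 17))
          B(1, 17) = B(0, B(1, 16))
          B(1, 16) = B(0, B(1, 15))
          B(1, 15) = B(0, B(1, 14))
          B(1, 14) = B(0, B(1, 13))
          B(1, 13) = B(0, B(1, 12))
          B(1, 12) = B(0, B(1, 11))
          B(1, 11) = B(0, B(1, 10))
          B(1, 10) = B(0, B(1, 9))
          B(1, 9) = B(0, B(1, 8))
          B(1, 8) = B(0, B(1, 7))
          B(1, 7) = B(0, B(1, 6))
          B(1, 6) = B(0, B(1, 5))
          B(1, 5) = B(0, B(1, 4))
          B(1, 4) = B(0, B(1, 3))
          B(1, 3) = B(0, B(1, 2))
          B(1, 2) = B(0, B(1, 1))
... (trace truncated)
Result: B(1, 26) = 28

28


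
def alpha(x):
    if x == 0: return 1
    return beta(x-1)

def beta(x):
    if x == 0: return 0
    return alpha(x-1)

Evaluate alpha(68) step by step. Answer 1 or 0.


alpha(68) = beta(67)
beta(67) = alpha(66)
alpha(66) = beta(65)
beta(65) = alpha(64)
alpha(64) = beta(63)
beta(63) = alpha(62)
alpha(62) = beta(61)
beta(61) = alpha(60)
alpha(60) = beta(59)
beta(59) = alpha(58)
alpha(58) = beta(57)
beta(57) = alpha(56)
alpha(56) = beta(55)
beta(55) = alpha(54)
alpha(54) = beta(53)
beta(53) = alpha(52)
alpha(52) = beta(51)
beta(51) = alpha(50)
alpha(50) = beta(49)
beta(49) = alpha(48)
alpha(48) = beta(47)
beta(47) = alpha(46)
alpha(46) = beta(45)
beta(45) = alpha(44)
alpha(44) = beta(43)
beta(43) = alpha(42)
alpha(42) = beta(41)
beta(41) = alpha(40)
alpha(40) = beta(39)
beta(39) = alpha(38)
alpha(38) = beta(37)
beta(37) = alpha(36)
alpha(36) = beta(35)
beta(35) = alpha(34)
alpha(34) = beta(33)
beta(33) = alpha(32)
alpha(32) = beta(31)
beta(31) = alpha(30)
alpha(30) = beta(29)
beta(29) = alpha(28)
alpha(28) = beta(27)
beta(27) = alpha(26)
alpha(26) = beta(25)
beta(25) = alpha(24)
alpha(24) = beta(23)
beta(23) = alpha(22)
alpha(22) = beta(21)
beta(21) = alpha(20)
alpha(20) = beta(19)
beta(19) = alpha(18)
alpha(18) = beta(17)
beta(17) = alpha(16)
alpha(16) = beta(15)
beta(15) = alpha(14)
alpha(14) = beta(13)
beta(13) = alpha(12)
alpha(12) = beta(11)
beta(11) = alpha(10)
alpha(10) = beta(9)
beta(9) = alpha(8)
alpha(8) = beta(7)
beta(7) = alpha(6)
alpha(6) = beta(5)
beta(5) = alpha(4)
alpha(4) = beta(3)
beta(3) = alpha(2)
alpha(2) = beta(1)
beta(1) = alpha(0)
alpha(0) = 1  (base case)
Result: 1

1


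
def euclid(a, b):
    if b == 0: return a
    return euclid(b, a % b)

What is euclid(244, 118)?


euclid(244, 118) = euclid(118, 8)
euclid(118, 8) = euclid(8, 6)
euclid(8, 6) = euclid(6, 2)
euclid(6, 2) = euclid(2, 0)
euclid(2, 0) = 2  (base case)

2


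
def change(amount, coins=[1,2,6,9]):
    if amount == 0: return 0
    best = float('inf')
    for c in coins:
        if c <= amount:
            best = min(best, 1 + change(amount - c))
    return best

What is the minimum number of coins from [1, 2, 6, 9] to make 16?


Building up with DP:
change(0) = 0
change(1) = min(1+change(0)=1+0=1) = 1
change(2) = min(1+change(1)=1+1=2, 1+change(0)=1+0=1) = 1
change(3) = min(1+change(2)=1+1=2, 1+change(1)=1+1=2) = 2
change(4) = min(1+change(3)=1+2=3, 1+change(2)=1+1=2) = 2
change(5) = min(1+change(4)=1+2=3, 1+change(3)=1+2=3) = 3
change(6) = min(1+change(5)=1+3=4, 1+change(4)=1+2=3, 1+change(0)=1+0=1) = 1
change(7) = min(1+change(6)=1+1=2, 1+change(5)=1+3=4, 1+change(1)=1+1=2) = 2
change(8) = min(1+change(7)=1+2=3, 1+change(6)=1+1=2, 1+change(2)=1+1=2) = 2
change(9) = min(1+change(8)=1+2=3, 1+change(7)=1+2=3, 1+change(3)=1+2=3, 1+change(0)=1+0=1) = 1
change(10) = min(1+change(9)=1+1=2, 1+change(8)=1+2=3, 1+change(4)=1+2=3, 1+change(1)=1+1=2) = 2
change(11) = min(1+change(10)=1+2=3, 1+change(9)=1+1=2, 1+change(5)=1+3=4, 1+change(2)=1+1=2) = 2
change(12) = min(1+change(11)=1+2=3, 1+change(10)=1+2=3, 1+change(6)=1+1=2, 1+change(3)=1+2=3) = 2
change(13) = min(1+change(12)=1+2=3, 1+change(11)=1+2=3, 1+change(7)=1+2=3, 1+change(4)=1+2=3) = 3
change(14) = min(1+change(13)=1+3=4, 1+change(12)=1+2=3, 1+change(8)=1+2=3, 1+change(5)=1+3=4) = 3
change(15) = min(1+change(14)=1+3=4, 1+change(13)=1+3=4, 1+change(9)=1+1=2, 1+change(6)=1+1=2) = 2
change(16) = min(1+change(15)=1+2=3, 1+change(14)=1+3=4, 1+change(10)=1+2=3, 1+change(7)=1+2=3) = 3

3


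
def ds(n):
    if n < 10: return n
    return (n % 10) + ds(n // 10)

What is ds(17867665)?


ds(17867665) = 5 + ds(1786766)
ds(1786766) = 6 + ds(178676)
ds(178676) = 6 + ds(17867)
ds(17867) = 7 + ds(1786)
ds(1786) = 6 + ds(178)
ds(178) = 8 + ds(17)
ds(17) = 7 + ds(1)
ds(1) = 1  (base case)
Total: 5 + 6 + 6 + 7 + 6 + 8 + 7 + 1 = 46

46


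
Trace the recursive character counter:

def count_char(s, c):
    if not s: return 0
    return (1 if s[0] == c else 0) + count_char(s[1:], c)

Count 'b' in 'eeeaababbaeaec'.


s[0]='e' != 'b' -> 0
s[0]='e' != 'b' -> 0
s[0]='e' != 'b' -> 0
s[0]='a' != 'b' -> 0
s[0]='a' != 'b' -> 0
s[0]='b' == 'b' -> 1
s[0]='a' != 'b' -> 0
s[0]='b' == 'b' -> 1
s[0]='b' == 'b' -> 1
s[0]='a' != 'b' -> 0
s[0]='e' != 'b' -> 0
s[0]='a' != 'b' -> 0
s[0]='e' != 'b' -> 0
s[0]='c' != 'b' -> 0
Sum: 0 + 0 + 0 + 0 + 0 + 1 + 0 + 1 + 1 + 0 + 0 + 0 + 0 + 0 = 3

3


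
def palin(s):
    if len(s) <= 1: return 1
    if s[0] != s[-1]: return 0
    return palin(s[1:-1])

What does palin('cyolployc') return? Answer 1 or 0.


palin('cyolployc'): s[0]='c' == s[-1]='c' -> check palin('yolploy')
palin('yolploy'): s[0]='y' == s[-1]='y' -> check palin('olplo')
palin('olplo'): s[0]='o' == s[-1]='o' -> check palin('lpl')
palin('lpl'): s[0]='l' == s[-1]='l' -> check palin('p')
palin('p'): len <= 1 -> return 1  (base case)
Result: 1 (palindrome)

1


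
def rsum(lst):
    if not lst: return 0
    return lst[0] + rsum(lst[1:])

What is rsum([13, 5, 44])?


rsum([13, 5, 44]) = 13 + rsum([5, 44])
rsum([5, 44]) = 5 + rsum([44])
rsum([44]) = 44 + rsum([])
rsum([]) = 0  (base case)
Total: 13 + 5 + 44 + 0 = 62

62


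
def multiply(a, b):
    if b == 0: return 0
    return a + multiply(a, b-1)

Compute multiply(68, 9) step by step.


multiply(68, 9) = 68 + multiply(68, 8)
multiply(68, 8) = 68 + multiply(68, 7)
multiply(68, 7) = 68 + multiply(68, 6)
multiply(68, 6) = 68 + multiply(68, 5)
multiply(68, 5) = 68 + multiply(68, 4)
multiply(68, 4) = 68 + multiply(68, 3)
multiply(68, 3) = 68 + multiply(68, 2)
multiply(68, 2) = 68 + multiply(68, 1)
multiply(68, 1) = 68 + multiply(68, 0)
multiply(68, 0) = 0  (base case)
Total: 68 + 68 + 68 + 68 + 68 + 68 + 68 + 68 + 68 + 0 = 612

612


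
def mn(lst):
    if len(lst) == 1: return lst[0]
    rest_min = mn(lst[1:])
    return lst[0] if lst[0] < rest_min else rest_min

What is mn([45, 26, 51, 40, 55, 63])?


mn([45, 26, 51, 40, 55, 63]): compare 45 with mn([26, 51, 40, 55, 63])
mn([26, 51, 40, 55, 63]): compare 26 with mn([51, 40, 55, 63])
mn([51, 40, 55, 63]): compare 51 with mn([40, 55, 63])
mn([40, 55, 63]): compare 40 with mn([55, 63])
mn([55, 63]): compare 55 with mn([63])
mn([63]) = 63  (base case)
Compare 55 with 63 -> 55
Compare 40 with 55 -> 40
Compare 51 with 40 -> 40
Compare 26 with 40 -> 26
Compare 45 with 26 -> 26

26


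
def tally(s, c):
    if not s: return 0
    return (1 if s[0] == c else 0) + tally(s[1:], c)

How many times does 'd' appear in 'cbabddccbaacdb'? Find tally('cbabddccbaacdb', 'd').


s[0]='c' != 'd' -> 0
s[0]='b' != 'd' -> 0
s[0]='a' != 'd' -> 0
s[0]='b' != 'd' -> 0
s[0]='d' == 'd' -> 1
s[0]='d' == 'd' -> 1
s[0]='c' != 'd' -> 0
s[0]='c' != 'd' -> 0
s[0]='b' != 'd' -> 0
s[0]='a' != 'd' -> 0
s[0]='a' != 'd' -> 0
s[0]='c' != 'd' -> 0
s[0]='d' == 'd' -> 1
s[0]='b' != 'd' -> 0
Sum: 0 + 0 + 0 + 0 + 1 + 1 + 0 + 0 + 0 + 0 + 0 + 0 + 1 + 0 = 3

3


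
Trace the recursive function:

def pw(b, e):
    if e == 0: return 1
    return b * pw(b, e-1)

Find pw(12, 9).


pw(12, 9)
= 12 * pw(12, 8)
= 12 * 12 * pw(12, 7)
= 12 * 12 * 12 * pw(12, 6)
= 12 * 12 * 12 * 12 * pw(12, 5)
= 12 * 12 * 12 * 12 * 12 * pw(12, 4)
= 12 * 12 * 12 * 12 * 12 * 12 * pw(12, 3)
= 12 * 12 * 12 * 12 * 12 * 12 * 12 * pw(12, 2)
= 12 * 12 * 12 * 12 * 12 * 12 * 12 * 12 * pw(12, 1)
= 12 * 12 * 12 * 12 * 12 * 12 * 12 * 12 * 12 * pw(12, 0)
= 12 * 12 * 12 * 12 * 12 * 12 * 12 * 12 * 12 * 1
= 5159780352

5159780352


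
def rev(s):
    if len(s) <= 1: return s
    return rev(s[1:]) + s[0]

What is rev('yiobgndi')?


rev('yiobgndi') = rev('iobgndi') + 'y'
rev('iobgndi') = rev('obgndi') + 'i'
rev('obgndi') = rev('bgndi') + 'o'
rev('bgndi') = rev('gndi') + 'b'
rev('gndi') = rev('ndi') + 'g'
rev('ndi') = rev('di') + 'n'
rev('di') = rev('i') + 'd'
rev('i') = 'i'  (base case)
Concatenating: 'i' + 'd' + 'n' + 'g' + 'b' + 'o' + 'i' + 'y' = 'idngboiy'

idngboiy


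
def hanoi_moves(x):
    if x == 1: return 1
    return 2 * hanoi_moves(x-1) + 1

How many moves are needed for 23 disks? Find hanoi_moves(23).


hanoi_moves(23) = 2 * hanoi_moves(22) + 1
hanoi_moves(22) = 2 * hanoi_moves(21) + 1
hanoi_moves(21) = 2 * hanoi_moves(20) + 1
hanoi_moves(20) = 2 * hanoi_moves(19) + 1
hanoi_moves(19) = 2 * hanoi_moves(18) + 1
hanoi_moves(18) = 2 * hanoi_moves(17) + 1
hanoi_moves(17) = 2 * hanoi_moves(16) + 1
hanoi_moves(16) = 2 * hanoi_moves(15) + 1
hanoi_moves(15) = 2 * hanoi_moves(14) + 1
hanoi_moves(14) = 2 * hanoi_moves(13) + 1
hanoi_moves(13) = 2 * hanoi_moves(12) + 1
hanoi_moves(12) = 2 * hanoi_moves(11) + 1
hanoi_moves(11) = 2 * hanoi_moves(10) + 1
hanoi_moves(10) = 2 * hanoi_moves(9) + 1
hanoi_moves(9) = 2 * hanoi_moves(8) + 1
hanoi_moves(8) = 2 * hanoi_moves(7) + 1
hanoi_moves(7) = 2 * hanoi_moves(6) + 1
hanoi_moves(6) = 2 * hanoi_moves(5) + 1
hanoi_moves(5) = 2 * hanoi_moves(4) + 1
hanoi_moves(4) = 2 * hanoi_moves(3) + 1
hanoi_moves(3) = 2 * hanoi_moves(2) + 1
hanoi_moves(2) = 2 * hanoi_moves(1) + 1
hanoi_moves(1) = 1  (base case)
hanoi_moves(2) = 2 * 1 + 1 = 3
hanoi_moves(3) = 2 * 3 + 1 = 7
hanoi_moves(4) = 2 * 7 + 1 = 15
hanoi_moves(5) = 2 * 15 + 1 = 31
hanoi_moves(6) = 2 * 31 + 1 = 63
hanoi_moves(7) = 2 * 63 + 1 = 127
hanoi_moves(8) = 2 * 127 + 1 = 255
hanoi_moves(9) = 2 * 255 + 1 = 511
hanoi_moves(10) = 2 * 511 + 1 = 1023
hanoi_moves(11) = 2 * 1023 + 1 = 2047
hanoi_moves(12) = 2 * 2047 + 1 = 4095
hanoi_moves(13) = 2 * 4095 + 1 = 8191
hanoi_moves(14) = 2 * 8191 + 1 = 16383
hanoi_moves(15) = 2 * 16383 + 1 = 32767
hanoi_moves(16) = 2 * 32767 + 1 = 65535
hanoi_moves(17) = 2 * 65535 + 1 = 131071
hanoi_moves(18) = 2 * 131071 + 1 = 262143
hanoi_moves(19) = 2 * 262143 + 1 = 524287
hanoi_moves(20) = 2 * 524287 + 1 = 1048575
hanoi_moves(21) = 2 * 1048575 + 1 = 2097151
hanoi_moves(22) = 2 * 2097151 + 1 = 4194303
hanoi_moves(23) = 2 * 4194303 + 1 = 8388607

8388607


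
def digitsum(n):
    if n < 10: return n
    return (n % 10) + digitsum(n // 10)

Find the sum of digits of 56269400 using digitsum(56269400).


digitsum(56269400) = 0 + digitsum(5626940)
digitsum(5626940) = 0 + digitsum(562694)
digitsum(562694) = 4 + digitsum(56269)
digitsum(56269) = 9 + digitsum(5626)
digitsum(5626) = 6 + digitsum(562)
digitsum(562) = 2 + digitsum(56)
digitsum(56) = 6 + digitsum(5)
digitsum(5) = 5  (base case)
Total: 0 + 0 + 4 + 9 + 6 + 2 + 6 + 5 = 32

32


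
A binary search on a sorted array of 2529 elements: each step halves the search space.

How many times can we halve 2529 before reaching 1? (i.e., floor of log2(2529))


2529 / 2 = 1264
1264 / 2 = 632
632 / 2 = 316
316 / 2 = 158
158 / 2 = 79
79 / 2 = 39
39 / 2 = 19
19 / 2 = 9
9 / 2 = 4
4 / 2 = 2
2 / 2 = 1
Reached 1 after 11 halvings

11


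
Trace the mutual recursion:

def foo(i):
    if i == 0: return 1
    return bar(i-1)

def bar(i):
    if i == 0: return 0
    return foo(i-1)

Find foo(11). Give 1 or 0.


foo(11) = bar(10)
bar(10) = foo(9)
foo(9) = bar(8)
bar(8) = foo(7)
foo(7) = bar(6)
bar(6) = foo(5)
foo(5) = bar(4)
bar(4) = foo(3)
foo(3) = bar(2)
bar(2) = foo(1)
foo(1) = bar(0)
bar(0) = 0  (base case)
Result: 0

0


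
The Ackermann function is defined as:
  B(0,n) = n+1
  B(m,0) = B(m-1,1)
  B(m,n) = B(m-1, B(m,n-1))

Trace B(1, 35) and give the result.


B(1, 35) = B(0, B(1, 34))
  B(1, 34) = B(0, B(1, 33))
    B(1, 33) = B(0, B(1, 32))
      B(1, 32) = B(0, B(1, 31))
        B(1, 31) = B(0, B(1, 30))
          B(1, 30) = B(0, B(1, 29))
          B(1, 29) = B(0, B(1, 28))
          B(1, 28) = B(0, B(1, 27))
          B(1, 27) = B(0, B(1, 26))
          B(1, 26) = B(0, B(1, 25))
          B(1, 25) = B(0, B(1, 24))
          B(1, 24) = B(0, B(1, 23))
          B(1, 23) = B(0, B(1, 22))
          B(1, 22) = B(0, B(1, 21))
          B(1, 21) = B(0, B(1, 20))
          B(1, 20) = B(0, B(1, 19))
          B(1, 19) = B(0, B(1, 18))
          B(1, 18) = B(0, B(1, 17))
          B(1, 17) = B(0, B(1, 16))
          B(1, 16) = B(0, B(1, 15))
          B(1, 15) = B(0, B(1, 14))
          B(1, 14) = B(0, B(1, 13))
          B(1, 13) = B(0, B(1, 12))
          B(1, 12) = B(0, B(1, 11))
          B(1, 11) = B(0, B(1, 10))
... (trace truncated)
Result: B(1, 35) = 37

37


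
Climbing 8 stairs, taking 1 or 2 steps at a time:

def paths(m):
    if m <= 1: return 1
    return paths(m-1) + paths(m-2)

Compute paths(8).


Building up from base cases:
paths(0) = 1
paths(1) = 1
paths(2) = paths(1) + paths(0) = 1 + 1 = 2
paths(3) = paths(2) + paths(1) = 2 + 1 = 3
paths(4) = paths(3) + paths(2) = 3 + 2 = 5
paths(5) = paths(4) + paths(3) = 5 + 3 = 8
paths(6) = paths(5) + paths(4) = 8 + 5 = 13
paths(7) = paths(6) + paths(5) = 13 + 8 = 21
paths(8) = paths(7) + paths(6) = 21 + 13 = 34

34


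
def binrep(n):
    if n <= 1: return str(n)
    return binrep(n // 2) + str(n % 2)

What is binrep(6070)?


binrep(6070) = binrep(3035) + '0'
binrep(3035) = binrep(1517) + '1'
binrep(1517) = binrep(758) + '1'
binrep(758) = binrep(379) + '0'
binrep(379) = binrep(189) + '1'
binrep(189) = binrep(94) + '1'
binrep(94) = binrep(47) + '0'
binrep(47) = binrep(23) + '1'
binrep(23) = binrep(11) + '1'
binrep(11) = binrep(5) + '1'
binrep(5) = binrep(2) + '1'
binrep(2) = binrep(1) + '0'
binrep(1) = '1'  (base case)
Concatenating: '1' + '0' + '1' + '1' + '1' + '1' + '0' + '1' + '1' + '0' + '1' + '1' + '0' = '1011110110110'

1011110110110


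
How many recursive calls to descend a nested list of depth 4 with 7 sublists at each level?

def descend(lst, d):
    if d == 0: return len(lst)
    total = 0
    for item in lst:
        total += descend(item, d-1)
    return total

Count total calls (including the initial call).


At depth 0 (root): 1 call
At depth 1: each of 1 parents calls descend on 7 children = 7 calls
At depth 2: each of 7 parents calls descend on 7 children = 49 calls
At depth 3: each of 49 parents calls descend on 7 children = 343 calls
At depth 4: each of 343 parents calls descend on 7 children = 2401 calls
Total: 1 + 7 + 49 + 343 + 2401 = 2801

2801


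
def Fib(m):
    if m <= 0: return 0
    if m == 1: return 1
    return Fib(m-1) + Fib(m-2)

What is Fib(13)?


Computing Fib(13) bottom-up:
Fib(0) = 0
Fib(1) = 1
Fib(2) = Fib(1) + Fib(0) = 1 + 0 = 1
Fib(3) = Fib(2) + Fib(1) = 1 + 1 = 2
Fib(4) = Fib(3) + Fib(2) = 2 + 1 = 3
Fib(5) = Fib(4) + Fib(3) = 3 + 2 = 5
Fib(6) = Fib(5) + Fib(4) = 5 + 3 = 8
Fib(7) = Fib(6) + Fib(5) = 8 + 5 = 13
Fib(8) = Fib(7) + Fib(6) = 13 + 8 = 21
Fib(9) = Fib(8) + Fib(7) = 21 + 13 = 34
Fib(10) = Fib(9) + Fib(8) = 34 + 21 = 55
Fib(11) = Fib(10) + Fib(9) = 55 + 34 = 89
Fib(12) = Fib(11) + Fib(10) = 89 + 55 = 144
Fib(13) = Fib(12) + Fib(11) = 144 + 89 = 233

233


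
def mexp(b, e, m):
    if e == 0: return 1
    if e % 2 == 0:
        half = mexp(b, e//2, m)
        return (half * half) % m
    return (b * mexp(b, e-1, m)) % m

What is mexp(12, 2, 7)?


mexp(12, 2, 7): e is even, compute mexp(12, 1, 7)
  mexp(12, 1, 7): e is odd, compute mexp(12, 0, 7)
    mexp(12, 0, 7) = 1
  (12 * 1) % 7 = 5
half=5, (5*5) % 7 = 4

4


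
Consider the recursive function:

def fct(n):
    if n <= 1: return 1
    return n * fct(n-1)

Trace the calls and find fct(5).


fct(5)
= 5 * fct(4)
= 5 * 4 * fct(3)
= 5 * 4 * 3 * fct(2)
= 5 * 4 * 3 * 2 * fct(1)
= 5 * 4 * 3 * 2 * 1
= 120

120


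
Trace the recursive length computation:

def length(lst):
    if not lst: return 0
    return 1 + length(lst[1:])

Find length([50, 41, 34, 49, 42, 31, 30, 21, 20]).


length([50, 41, 34, 49, 42, 31, 30, 21, 20]) = 1 + length([41, 34, 49, 42, 31, 30, 21, 20])
length([41, 34, 49, 42, 31, 30, 21, 20]) = 1 + length([34, 49, 42, 31, 30, 21, 20])
length([34, 49, 42, 31, 30, 21, 20]) = 1 + length([49, 42, 31, 30, 21, 20])
length([49, 42, 31, 30, 21, 20]) = 1 + length([42, 31, 30, 21, 20])
length([42, 31, 30, 21, 20]) = 1 + length([31, 30, 21, 20])
length([31, 30, 21, 20]) = 1 + length([30, 21, 20])
length([30, 21, 20]) = 1 + length([21, 20])
length([21, 20]) = 1 + length([20])
length([20]) = 1 + length([])
length([]) = 0  (base case)
Unwinding: 1 + 1 + 1 + 1 + 1 + 1 + 1 + 1 + 1 + 0 = 9

9


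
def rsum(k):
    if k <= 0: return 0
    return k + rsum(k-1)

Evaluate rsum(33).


rsum(33)
= 33 + 32 + 31 + 30 + 29 + 28 + 27 + 26 + 25 + 24 + 23 + 22 + 21 + 20 + 19 + 18 + 17 + 16 + 15 + 14 + 13 + 12 + 11 + 10 + 9 + 8 + 7 + 6 + 5 + 4 + 3 + 2 + 1 + rsum(0)
= 33 + 32 + 31 + 30 + 29 + 28 + 27 + 26 + 25 + 24 + 23 + 22 + 21 + 20 + 19 + 18 + 17 + 16 + 15 + 14 + 13 + 12 + 11 + 10 + 9 + 8 + 7 + 6 + 5 + 4 + 3 + 2 + 1 + 0
= 561

561


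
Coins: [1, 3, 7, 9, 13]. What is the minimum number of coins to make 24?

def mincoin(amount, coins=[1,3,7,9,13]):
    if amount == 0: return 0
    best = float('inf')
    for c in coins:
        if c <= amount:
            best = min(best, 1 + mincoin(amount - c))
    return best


Building up with DP:
mincoin(0) = 0
mincoin(1) = min(1+mincoin(0)=1+0=1) = 1
mincoin(2) = min(1+mincoin(1)=1+1=2) = 2
mincoin(3) = min(1+mincoin(2)=1+2=3, 1+mincoin(0)=1+0=1) = 1
mincoin(4) = min(1+mincoin(3)=1+1=2, 1+mincoin(1)=1+1=2) = 2
mincoin(5) = min(1+mincoin(4)=1+2=3, 1+mincoin(2)=1+2=3) = 3
mincoin(6) = min(1+mincoin(5)=1+3=4, 1+mincoin(3)=1+1=2) = 2
mincoin(7) = min(1+mincoin(6)=1+2=3, 1+mincoin(4)=1+2=3, 1+mincoin(0)=1+0=1) = 1
mincoin(8) = min(1+mincoin(7)=1+1=2, 1+mincoin(5)=1+3=4, 1+mincoin(1)=1+1=2) = 2
mincoin(9) = min(1+mincoin(8)=1+2=3, 1+mincoin(6)=1+2=3, 1+mincoin(2)=1+2=3, 1+mincoin(0)=1+0=1) = 1
mincoin(10) = min(1+mincoin(9)=1+1=2, 1+mincoin(7)=1+1=2, 1+mincoin(3)=1+1=2, 1+mincoin(1)=1+1=2) = 2
mincoin(11) = min(1+mincoin(10)=1+2=3, 1+mincoin(8)=1+2=3, 1+mincoin(4)=1+2=3, 1+mincoin(2)=1+2=3) = 3
mincoin(12) = min(1+mincoin(11)=1+3=4, 1+mincoin(9)=1+1=2, 1+mincoin(5)=1+3=4, 1+mincoin(3)=1+1=2) = 2
mincoin(13) = min(1+mincoin(12)=1+2=3, 1+mincoin(10)=1+2=3, 1+mincoin(6)=1+2=3, 1+mincoin(4)=1+2=3, 1+mincoin(0)=1+0=1) = 1
mincoin(14) = min(1+mincoin(13)=1+1=2, 1+mincoin(11)=1+3=4, 1+mincoin(7)=1+1=2, 1+mincoin(5)=1+3=4, 1+mincoin(1)=1+1=2) = 2
mincoin(15) = min(1+mincoin(14)=1+2=3, 1+mincoin(12)=1+2=3, 1+mincoin(8)=1+2=3, 1+mincoin(6)=1+2=3, 1+mincoin(2)=1+2=3) = 3
mincoin(16) = min(1+mincoin(15)=1+3=4, 1+mincoin(13)=1+1=2, 1+mincoin(9)=1+1=2, 1+mincoin(7)=1+1=2, 1+mincoin(3)=1+1=2) = 2
mincoin(17) = min(1+mincoin(16)=1+2=3, 1+mincoin(14)=1+2=3, 1+mincoin(10)=1+2=3, 1+mincoin(8)=1+2=3, 1+mincoin(4)=1+2=3) = 3
mincoin(18) = min(1+mincoin(17)=1+3=4, 1+mincoin(15)=1+3=4, 1+mincoin(11)=1+3=4, 1+mincoin(9)=1+1=2, 1+mincoin(5)=1+3=4) = 2
mincoin(19) = min(1+mincoin(18)=1+2=3, 1+mincoin(16)=1+2=3, 1+mincoin(12)=1+2=3, 1+mincoin(10)=1+2=3, 1+mincoin(6)=1+2=3) = 3
mincoin(20) = min(1+mincoin(19)=1+3=4, 1+mincoin(17)=1+3=4, 1+mincoin(13)=1+1=2, 1+mincoin(11)=1+3=4, 1+mincoin(7)=1+1=2) = 2
mincoin(21) = min(1+mincoin(20)=1+2=3, 1+mincoin(18)=1+2=3, 1+mincoin(14)=1+2=3, 1+mincoin(12)=1+2=3, 1+mincoin(8)=1+2=3) = 3
mincoin(22) = min(1+mincoin(21)=1+3=4, 1+mincoin(19)=1+3=4, 1+mincoin(15)=1+3=4, 1+mincoin(13)=1+1=2, 1+mincoin(9)=1+1=2) = 2
mincoin(23) = min(1+mincoin(22)=1+2=3, 1+mincoin(20)=1+2=3, 1+mincoin(16)=1+2=3, 1+mincoin(14)=1+2=3, 1+mincoin(10)=1+2=3) = 3
mincoin(24) = min(1+mincoin(23)=1+3=4, 1+mincoin(21)=1+3=4, 1+mincoin(17)=1+3=4, 1+mincoin(15)=1+3=4, 1+mincoin(11)=1+3=4) = 4

4
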